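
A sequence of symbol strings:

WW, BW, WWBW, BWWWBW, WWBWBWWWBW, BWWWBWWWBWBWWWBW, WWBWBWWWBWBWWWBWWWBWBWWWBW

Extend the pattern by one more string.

BWWWBWWWBWBWWWBWWWBWBWWWBWBWWWBWWWBWBWWWBW

This is a Fibonacci-style word recurrence s(k) = s(k−2)·s(k−1): e.g. WW·BW = WWBW.
So term 8 is BWWWBWWWBWBWWWBW·WWBWBWWWBWBWWWBWWWBWBWWWBW.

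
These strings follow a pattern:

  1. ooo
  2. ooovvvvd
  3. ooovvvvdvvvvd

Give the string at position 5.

The strings grow by a fixed suffix vvvvd each time.
From ooovvvvdvvvvd, 2 further steps: ooovvvvdvvvvd → ooovvvvdvvvvdvvvvd → (answer).

ooovvvvdvvvvdvvvvdvvvvd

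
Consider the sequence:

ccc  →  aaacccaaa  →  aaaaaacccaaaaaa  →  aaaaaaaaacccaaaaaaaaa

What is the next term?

aaaaaaaaaaaacccaaaaaaaaaaaa

Every step adds aaa to the front and aaa to the end of the previous string.
One more step from aaaaaaaaacccaaaaaaaaa gives the answer.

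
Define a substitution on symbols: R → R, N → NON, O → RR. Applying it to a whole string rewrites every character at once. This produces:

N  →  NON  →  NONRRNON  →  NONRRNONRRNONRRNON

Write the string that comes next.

Rewriting the 18 symbols of NONRRNONRRNONRRNON one by one yields NON RR NON R R NON RR NON R R NON RR NON R R NON RR NON; concatenated:

NONRRNONRRNONRRNONRRNONRRNONRRNONRRNON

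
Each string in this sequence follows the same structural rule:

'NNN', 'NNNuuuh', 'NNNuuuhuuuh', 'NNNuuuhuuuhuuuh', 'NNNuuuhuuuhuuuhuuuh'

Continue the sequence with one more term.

Every step adds uuuh to the end: s(k+1) = s(k)·uuuh.
So the next term is NNNuuuhuuuhuuuhuuuh·uuuh.

NNNuuuhuuuhuuuhuuuhuuuh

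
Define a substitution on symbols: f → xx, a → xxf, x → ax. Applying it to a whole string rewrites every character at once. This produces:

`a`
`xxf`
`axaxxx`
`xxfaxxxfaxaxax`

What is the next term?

axaxxxxxfaxaxaxxxxxfaxxxfaxxxfax

Applying the rule to each of the 14 symbols of xxfaxxxfaxaxax gives the pieces ax ax xx xxf ax ax ax xx xxf ax xxf ax xxf ax, which concatenate to the answer.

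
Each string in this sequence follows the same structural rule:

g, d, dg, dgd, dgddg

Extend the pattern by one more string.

From term 3 onward, concatenate the last term with the second-to-last: d·g = dg, dg·d = dgd, …
Continuing: dgddg · dgd gives term 6.

dgddgdgd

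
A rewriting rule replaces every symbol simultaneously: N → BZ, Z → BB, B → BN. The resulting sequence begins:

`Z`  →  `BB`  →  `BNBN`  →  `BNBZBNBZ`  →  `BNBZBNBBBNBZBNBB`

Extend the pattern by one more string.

Rewriting the 16 symbols of BNBZBNBBBNBZBNBB one by one yields BN BZ BN BB BN BZ BN BN BN BZ BN BB BN BZ BN BN; concatenated:

BNBZBNBBBNBZBNBNBNBZBNBBBNBZBNBN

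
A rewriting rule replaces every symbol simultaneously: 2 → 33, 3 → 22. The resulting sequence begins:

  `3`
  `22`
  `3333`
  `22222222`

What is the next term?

Rewriting each symbol of 22222222: 2→33, 2→33, 2→33, 2→33, 2→33, 2→33, 2→33, 2→33, which concatenates to 33 33 33 33 33 33 33 33.

3333333333333333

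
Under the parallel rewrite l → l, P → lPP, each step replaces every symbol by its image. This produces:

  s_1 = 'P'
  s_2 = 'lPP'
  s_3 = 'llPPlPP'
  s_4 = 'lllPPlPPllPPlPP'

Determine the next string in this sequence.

Rewriting the 15 symbols of lllPPlPPllPPlPP one by one yields l l l lPP lPP l lPP lPP l l lPP lPP l lPP lPP; concatenated:

llllPPlPPllPPlPPlllPPlPPllPPlPP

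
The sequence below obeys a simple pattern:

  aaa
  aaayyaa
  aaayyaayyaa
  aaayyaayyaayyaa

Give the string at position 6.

aaayyaayyaayyaayyaayyaa

Each term is the previous one with yyaa appended.
From aaayyaayyaayyaa, 2 further steps: aaayyaayyaayyaa → aaayyaayyaayyaayyaa → (answer).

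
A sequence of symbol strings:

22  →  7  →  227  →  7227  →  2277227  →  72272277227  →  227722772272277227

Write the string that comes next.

72272277227227722772272277227

From term 3 onward, concatenate the second-to-last term with the last: 22·7 = 227, 7·227 = 7227, …
Continuing: 72272277227 · 227722772272277227 gives term 8.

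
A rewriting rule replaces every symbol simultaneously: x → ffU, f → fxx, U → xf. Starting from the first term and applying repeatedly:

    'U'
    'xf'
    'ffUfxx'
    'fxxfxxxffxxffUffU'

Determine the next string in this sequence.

Rewriting the 17 symbols of fxxfxxxffxxffUffU one by one yields fxx ffU ffU fxx ffU ffU ffU fxx fxx ffU ffU fxx fxx xf fxx fxx xf; concatenated:

fxxffUffUfxxffUffUffUfxxfxxffUffUfxxfxxxffxxfxxxf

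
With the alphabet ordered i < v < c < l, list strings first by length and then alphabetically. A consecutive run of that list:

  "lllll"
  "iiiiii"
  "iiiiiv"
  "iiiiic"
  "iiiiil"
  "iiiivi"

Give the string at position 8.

Stepping forward 2 times from iiiivi: iiiivi → iiiivv, then the target.

iiiivc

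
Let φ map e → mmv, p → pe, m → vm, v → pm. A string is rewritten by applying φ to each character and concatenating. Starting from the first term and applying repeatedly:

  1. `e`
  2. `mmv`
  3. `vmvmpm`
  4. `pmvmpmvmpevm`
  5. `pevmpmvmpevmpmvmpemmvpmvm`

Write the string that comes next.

pemmvpmvmpevmpmvmpemmvpmvmpevmpmvmpemmvvmvmpmpevmpmvm

φ(pevmpmvmpevmpmvmpemmvpmvm) expands symbol-by-symbol to pe mmv pm vm pe vm pm vm pe mmv pm vm pe vm pm vm pe mmv vm vm pm pe vm pm vm; joining the 25 pieces gives the next term.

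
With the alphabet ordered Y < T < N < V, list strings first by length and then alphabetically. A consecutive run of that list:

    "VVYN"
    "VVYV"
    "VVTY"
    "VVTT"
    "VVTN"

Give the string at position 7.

Continuing the enumeration 2 steps past VVTN: VVTN → VVTV → (answer).

VVNY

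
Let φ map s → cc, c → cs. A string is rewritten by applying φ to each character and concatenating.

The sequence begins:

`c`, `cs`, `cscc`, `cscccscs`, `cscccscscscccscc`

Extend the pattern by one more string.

Applying the rule to each of the 16 symbols of cscccscscscccscc gives the pieces cs cc cs cs cs cc cs cc cs cc cs cs cs cc cs cs, which concatenate to the answer.

cscccscscscccscccscccscscscccscs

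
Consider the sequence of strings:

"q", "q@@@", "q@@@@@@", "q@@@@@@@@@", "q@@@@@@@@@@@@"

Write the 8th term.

q@@@@@@@@@@@@@@@@@@@@@

Each term is the previous one with @@@ appended.
From q@@@@@@@@@@@@, 3 further steps: q@@@@@@@@@@@@ → q@@@@@@@@@@@@@@@ → q@@@@@@@@@@@@@@@@@@ → (answer).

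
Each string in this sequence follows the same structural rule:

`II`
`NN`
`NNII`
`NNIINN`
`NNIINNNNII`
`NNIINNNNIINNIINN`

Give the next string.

NNIINNNNIINNIINNNNIINNNNII

From term 3 onward, concatenate the last term with the second-to-last: NN·II = NNII, NNII·NN = NNIINN, …
The next term joins NNIINNNNIINNIINN and NNIINNNNII.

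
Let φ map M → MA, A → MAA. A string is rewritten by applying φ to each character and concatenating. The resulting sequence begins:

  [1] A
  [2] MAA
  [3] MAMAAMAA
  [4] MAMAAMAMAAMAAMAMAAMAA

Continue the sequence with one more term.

Replace each of the 21 characters of MAMAAMAMAAMAAMAMAAMAA in place — MA MAA MA MAA MAA MA MAA MA MAA MAA MA MAA MAA MA MAA MA MAA MAA MA MAA MAA — and concatenate.

MAMAAMAMAAMAAMAMAAMAMAAMAAMAMAAMAAMAMAAMAMAAMAAMAMAAMAA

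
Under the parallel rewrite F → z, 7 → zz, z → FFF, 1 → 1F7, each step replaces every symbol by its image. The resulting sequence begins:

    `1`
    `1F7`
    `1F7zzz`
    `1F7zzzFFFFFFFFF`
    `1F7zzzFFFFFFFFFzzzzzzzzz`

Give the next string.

Replace each of the 24 characters of 1F7zzzFFFFFFFFFzzzzzzzzz in place — 1F7 z zz FFF FFF FFF z z z z z z z z z FFF FFF FFF FFF FFF FFF FFF FFF FFF — and concatenate.

1F7zzzFFFFFFFFFzzzzzzzzzFFFFFFFFFFFFFFFFFFFFFFFFFFF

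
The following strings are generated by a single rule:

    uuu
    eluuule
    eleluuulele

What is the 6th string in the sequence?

eleleleleluuulelelelele

s(k+1) = el·s(k)·le, so each term gains el as a prefix and le as a suffix.
From eleluuulele, 3 further steps: eleluuulele → eleleluuulelele → eleleleluuulelelele → (answer).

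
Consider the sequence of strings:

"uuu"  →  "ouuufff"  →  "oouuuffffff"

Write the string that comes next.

Every step adds o to the front and fff to the end of the previous string.
So the next term is o·oouuuffffff·fff.

ooouuufffffffff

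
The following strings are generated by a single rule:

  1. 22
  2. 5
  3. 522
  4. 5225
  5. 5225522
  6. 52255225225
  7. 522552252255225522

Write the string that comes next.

52255225225522552252255225225

From term 3 onward, concatenate the last term with the second-to-last: 5·22 = 522, 522·5 = 5225, …
So term 8 is 522552252255225522·52255225225.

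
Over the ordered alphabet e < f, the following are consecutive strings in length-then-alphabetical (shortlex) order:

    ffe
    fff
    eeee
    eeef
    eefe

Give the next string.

eeff

Treat eefe as a base-2 numeral over the given alphabet and add one, carrying through any trailing f's.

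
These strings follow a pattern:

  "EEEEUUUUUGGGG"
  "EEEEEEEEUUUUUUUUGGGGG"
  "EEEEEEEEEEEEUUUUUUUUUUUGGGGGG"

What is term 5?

Reading off run lengths: E runs 4, 8, 12; U runs 5, 8, 11; G runs 4, 5, 6 — each is linear in n (n = 1, 2, …).
For term 5, n = 5, so the run lengths are 20, 17, 8.

EEEEEEEEEEEEEEEEEEEEUUUUUUUUUUUUUUUUUGGGGGGGG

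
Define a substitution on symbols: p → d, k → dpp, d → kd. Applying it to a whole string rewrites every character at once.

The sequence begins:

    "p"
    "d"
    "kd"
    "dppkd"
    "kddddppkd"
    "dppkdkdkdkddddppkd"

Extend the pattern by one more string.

kddddppkddppkddppkddppkdkdkdkddddppkd

Applying the rule to each of the 18 symbols of dppkdkdkdkddddppkd gives the pieces kd d d dpp kd dpp kd dpp kd dpp kd kd kd kd d d dpp kd, which concatenate to the answer.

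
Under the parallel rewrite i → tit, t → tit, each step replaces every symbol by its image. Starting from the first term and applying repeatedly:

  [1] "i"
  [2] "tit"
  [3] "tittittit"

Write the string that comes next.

tittittittittittittittittit

Expanding tittittit: t→tit, i→tit, t→tit, t→tit, i→tit, t→tit, t→tit, i→tit, t→tit. Concatenated: tit tit tit tit tit tit tit tit tit.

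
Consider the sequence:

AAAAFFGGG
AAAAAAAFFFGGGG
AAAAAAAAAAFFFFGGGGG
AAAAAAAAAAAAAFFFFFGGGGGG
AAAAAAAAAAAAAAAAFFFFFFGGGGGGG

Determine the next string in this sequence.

AAAAAAAAAAAAAAAAAAAFFFFFFFGGGGGGGG

Each string has the form A^{3n+1} F^{n+1} G^{n+2} (n = 1, 2, …).
For the next term, n = 6, so the run lengths are 19, 7, 8.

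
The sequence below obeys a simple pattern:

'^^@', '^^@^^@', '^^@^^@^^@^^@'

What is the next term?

Each string is two copies of the previous one concatenated.
So the next term is two copies of ^^@^^@^^@^^@.

^^@^^@^^@^^@^^@^^@^^@^^@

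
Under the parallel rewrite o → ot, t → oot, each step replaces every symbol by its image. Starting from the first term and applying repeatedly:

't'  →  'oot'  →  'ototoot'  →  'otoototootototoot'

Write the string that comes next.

otootototoototootototoototoototootototoot

φ(otoototootototoot) expands symbol-by-symbol to ot oot ot ot oot ot oot ot ot oot ot oot ot oot ot ot oot; joining the 17 pieces gives the next term.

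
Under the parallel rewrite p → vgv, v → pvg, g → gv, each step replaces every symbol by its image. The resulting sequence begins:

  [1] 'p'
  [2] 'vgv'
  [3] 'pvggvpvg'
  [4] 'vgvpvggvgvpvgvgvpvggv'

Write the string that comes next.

pvggvpvgvgvpvggvgvpvggvpvgvgvpvggvpvggvpvgvgvpvggvgvpvg

φ(vgvpvggvgvpvgvgvpvggv) expands symbol-by-symbol to pvg gv pvg vgv pvg gv gv pvg gv pvg vgv pvg gv pvg gv pvg vgv pvg gv gv pvg; joining the 21 pieces gives the next term.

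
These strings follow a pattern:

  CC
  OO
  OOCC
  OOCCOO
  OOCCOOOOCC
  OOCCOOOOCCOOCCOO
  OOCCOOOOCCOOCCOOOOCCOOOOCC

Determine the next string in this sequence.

OOCCOOOOCCOOCCOOOOCCOOOOCCOOCCOOOOCCOOCCOO

This is a Fibonacci-style word recurrence s(k) = s(k−1)·s(k−2): e.g. OO·CC = OOCC.
Continuing: OOCCOOOOCCOOCCOOOOCCOOOOCC · OOCCOOOOCCOOCCOO gives term 8.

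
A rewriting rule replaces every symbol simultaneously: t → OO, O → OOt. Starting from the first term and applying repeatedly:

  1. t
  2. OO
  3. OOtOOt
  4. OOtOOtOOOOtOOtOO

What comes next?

OOtOOtOOOOtOOtOOOOtOOtOOtOOtOOOOtOOtOOOOtOOt

φ(OOtOOtOOOOtOOtOO) expands symbol-by-symbol to OOt OOt OO OOt OOt OO OOt OOt OOt OOt OO OOt OOt OO OOt OOt; joining the 16 pieces gives the next term.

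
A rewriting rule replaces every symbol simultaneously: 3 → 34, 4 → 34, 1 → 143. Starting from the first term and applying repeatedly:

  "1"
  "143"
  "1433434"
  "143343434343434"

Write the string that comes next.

Replace each of the 15 characters of 143343434343434 in place — 143 34 34 34 34 34 34 34 34 34 34 34 34 34 34 — and concatenate.

1433434343434343434343434343434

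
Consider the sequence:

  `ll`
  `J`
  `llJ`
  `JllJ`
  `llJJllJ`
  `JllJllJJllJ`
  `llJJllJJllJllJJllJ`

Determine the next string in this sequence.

This is a Fibonacci-style word recurrence s(k) = s(k−2)·s(k−1): e.g. ll·J = llJ.
The next term joins JllJllJJllJ and llJJllJJllJllJJllJ.

JllJllJJllJllJJllJJllJllJJllJ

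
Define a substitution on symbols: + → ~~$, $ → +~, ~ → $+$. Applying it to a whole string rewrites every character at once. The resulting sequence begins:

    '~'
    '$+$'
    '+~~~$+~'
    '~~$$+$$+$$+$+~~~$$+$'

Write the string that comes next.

Applying the rule to each of the 20 symbols of ~~$$+$$+$$+$+~~~$$+$ gives the pieces $+$ $+$ +~ +~ ~~$ +~ +~ ~~$ +~ +~ ~~$ +~ ~~$ $+$ $+$ $+$ +~ +~ ~~$ +~, which concatenate to the answer.

$+$$+$+~+~~~$+~+~~~$+~+~~~$+~~~$$+$$+$$+$+~+~~~$+~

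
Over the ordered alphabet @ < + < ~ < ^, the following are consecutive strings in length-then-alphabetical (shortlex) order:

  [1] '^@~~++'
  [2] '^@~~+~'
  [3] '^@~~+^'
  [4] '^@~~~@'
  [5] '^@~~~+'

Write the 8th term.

^@~~^@

Continuing the enumeration 3 steps past ^@~~~+: ^@~~~+ → ^@~~~~ → ^@~~~^ → (answer).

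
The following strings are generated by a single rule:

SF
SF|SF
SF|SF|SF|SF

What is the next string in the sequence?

SF|SF|SF|SF|SF|SF|SF|SF

Each string is two copies of the previous one joined by '|'.
One more doubling of SF|SF|SF|SF gives the answer.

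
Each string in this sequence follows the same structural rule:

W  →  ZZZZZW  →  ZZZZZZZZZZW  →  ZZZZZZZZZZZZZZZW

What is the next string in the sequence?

The strings grow by a fixed prefix ZZZZZ each time.
Applying this once more to ZZZZZZZZZZZZZZZW:

ZZZZZZZZZZZZZZZZZZZZW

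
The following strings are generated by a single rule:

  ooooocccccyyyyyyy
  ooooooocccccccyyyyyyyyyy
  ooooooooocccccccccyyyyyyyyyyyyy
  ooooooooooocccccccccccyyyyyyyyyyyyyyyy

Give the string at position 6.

ooooooooooooooocccccccccccccccyyyyyyyyyyyyyyyyyyyyyy

Each string has the form o^{2n+1} c^{2n+1} y^{3n+1}, where the shown terms are n = 2, 3, 4, 5.
For term 6, n = 7, so the run lengths are 15, 15, 22.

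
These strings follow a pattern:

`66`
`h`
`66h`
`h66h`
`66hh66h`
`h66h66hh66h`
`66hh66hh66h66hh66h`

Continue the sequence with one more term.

This is a Fibonacci-style word recurrence s(k) = s(k−2)·s(k−1): e.g. 66·h = 66h.
So term 8 is h66h66hh66h·66hh66hh66h66hh66h.

h66h66hh66h66hh66hh66h66hh66h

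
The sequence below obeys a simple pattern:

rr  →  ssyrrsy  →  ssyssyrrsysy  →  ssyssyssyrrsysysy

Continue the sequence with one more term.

Every step adds ssy to the front and sy to the end of the previous string.
Applying this once more to ssyssyssyrrsysysy:

ssyssyssyssyrrsysysysy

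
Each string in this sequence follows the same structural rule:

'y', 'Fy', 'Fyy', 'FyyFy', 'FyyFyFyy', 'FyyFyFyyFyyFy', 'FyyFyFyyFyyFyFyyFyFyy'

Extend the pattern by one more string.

FyyFyFyyFyyFyFyyFyFyyFyyFyFyyFyyFy

From term 3 onward, concatenate the last term with the second-to-last: Fy·y = Fyy, Fyy·Fy = FyyFy, …
So term 8 is FyyFyFyyFyyFyFyyFyFyy·FyyFyFyyFyyFy.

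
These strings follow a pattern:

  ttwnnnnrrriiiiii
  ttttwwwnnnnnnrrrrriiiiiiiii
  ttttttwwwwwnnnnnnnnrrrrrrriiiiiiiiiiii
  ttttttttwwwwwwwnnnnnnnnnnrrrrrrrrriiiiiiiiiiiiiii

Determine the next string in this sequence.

Reading off run lengths: t runs 2, 4, 6, 8; w runs 1, 3, 5, 7; n runs 4, 6, 8, 10; r runs 3, 5, 7, 9; i runs 6, 9, 12, 15 — each is linear in n (n = 1, 2, …).
Setting n = 5 gives 10, 9, 12, 11, 18 characters in each block.

ttttttttttwwwwwwwwwnnnnnnnnnnnnrrrrrrrrrrriiiiiiiiiiiiiiiiii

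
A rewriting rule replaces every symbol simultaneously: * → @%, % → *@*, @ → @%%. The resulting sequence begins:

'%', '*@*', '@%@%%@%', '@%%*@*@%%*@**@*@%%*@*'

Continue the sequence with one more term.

φ(@%%*@*@%%*@**@*@%%*@*) expands symbol-by-symbol to @%% *@* *@* @% @%% @% @%% *@* *@* @% @%% @% @% @%% @% @%% *@* *@* @% @%% @%; joining the 21 pieces gives the next term.

@%%*@**@*@%@%%@%@%%*@**@*@%@%%@%@%@%%@%@%%*@**@*@%@%%@%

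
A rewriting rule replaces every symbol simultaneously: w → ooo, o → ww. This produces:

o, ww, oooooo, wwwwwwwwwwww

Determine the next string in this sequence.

oooooooooooooooooooooooooooooooooooo

Apply φ to wwwwwwwwwwww symbol by symbol: w→ooo, w→ooo, w→ooo, w→ooo, w→ooo, w→ooo, w→ooo, w→ooo, w→ooo, w→ooo, w→ooo, w→ooo; joined: ooo ooo ooo ooo ooo ooo ooo ooo ooo ooo ooo ooo.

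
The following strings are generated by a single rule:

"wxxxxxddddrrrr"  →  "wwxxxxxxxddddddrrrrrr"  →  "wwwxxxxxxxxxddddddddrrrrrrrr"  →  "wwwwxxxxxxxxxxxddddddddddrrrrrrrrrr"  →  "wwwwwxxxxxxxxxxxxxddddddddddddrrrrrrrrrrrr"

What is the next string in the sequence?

wwwwwwxxxxxxxxxxxxxxxddddddddddddddrrrrrrrrrrrrrr

Each string has the form w^{n-1} x^{2n+1} d^{2n} r^{2n}, where the shown terms are n = 2, 3, 4, 5, 6.
For the next term, n = 7, so the run lengths are 6, 15, 14, 14.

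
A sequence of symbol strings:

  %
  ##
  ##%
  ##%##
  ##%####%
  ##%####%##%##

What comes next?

This is a Fibonacci-style word recurrence s(k) = s(k−1)·s(k−2): e.g. ##·% = ##%.
So term 7 is ##%####%##%##·##%####%.

##%####%##%####%####%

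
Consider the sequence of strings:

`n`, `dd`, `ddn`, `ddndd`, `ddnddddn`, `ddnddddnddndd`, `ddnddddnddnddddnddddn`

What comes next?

ddnddddnddnddddnddddnddnddddnddndd

From term 3 onward, concatenate the last term with the second-to-last: dd·n = ddn, ddn·dd = ddndd, …
So term 8 is ddnddddnddnddddnddddn·ddnddddnddndd.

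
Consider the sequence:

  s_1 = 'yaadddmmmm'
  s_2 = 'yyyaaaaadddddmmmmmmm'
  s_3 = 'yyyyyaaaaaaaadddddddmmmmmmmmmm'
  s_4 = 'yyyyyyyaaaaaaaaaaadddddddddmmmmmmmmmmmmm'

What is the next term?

yyyyyyyyyaaaaaaaaaaaaaadddddddddddmmmmmmmmmmmmmmmm

Each string has the form y^{2n-1} a^{3n-1} d^{2n+1} m^{3n+1} (n = 1, 2, …).
Setting n = 5 gives 9, 14, 11, 16 characters in each block.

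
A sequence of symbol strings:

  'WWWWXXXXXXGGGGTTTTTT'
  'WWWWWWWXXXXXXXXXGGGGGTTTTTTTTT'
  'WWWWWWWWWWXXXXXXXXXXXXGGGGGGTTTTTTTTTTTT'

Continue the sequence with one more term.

WWWWWWWWWWWWWXXXXXXXXXXXXXXXGGGGGGGTTTTTTTTTTTTTTT

Reading off run lengths: W runs 4, 7, 10; X runs 6, 9, 12; G runs 4, 5, 6; T runs 6, 9, 12 — each is linear in n, where the shown terms are n = 2, 3, 4.
Setting n = 5 gives 13, 15, 7, 15 characters in each block.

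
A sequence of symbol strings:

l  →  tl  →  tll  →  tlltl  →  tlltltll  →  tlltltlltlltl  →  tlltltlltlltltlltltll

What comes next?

Each term (from the third on) is the previous term followed by the one before it: term 3 = tl·l = tll.
The next term joins tlltltlltlltltlltltll and tlltltlltlltl.

tlltltlltlltltlltltlltlltltlltlltl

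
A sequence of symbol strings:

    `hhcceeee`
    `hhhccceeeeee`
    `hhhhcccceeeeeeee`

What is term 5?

Term n consists of n+1 h's, followed by n+1 c's, followed by 2n+2 e's (n = 1, 2, …).
For term 5, n = 5, so the run lengths are 6, 6, 12.

hhhhhhcccccceeeeeeeeeeee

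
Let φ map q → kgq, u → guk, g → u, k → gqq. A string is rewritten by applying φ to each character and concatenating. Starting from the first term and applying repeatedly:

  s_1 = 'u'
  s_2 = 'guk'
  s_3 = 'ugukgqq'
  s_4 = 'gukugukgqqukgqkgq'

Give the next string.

φ(gukugukgqqukgqkgq) expands symbol-by-symbol to u guk gqq guk u guk gqq u kgq kgq guk gqq u kgq gqq u kgq; joining the 17 pieces gives the next term.

ugukgqqgukugukgqqukgqkgqgukgqqukgqgqqukgq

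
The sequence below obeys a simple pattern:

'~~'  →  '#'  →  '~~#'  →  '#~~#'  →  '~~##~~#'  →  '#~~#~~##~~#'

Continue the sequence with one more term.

~~##~~##~~#~~##~~#

From term 3 onward, concatenate the second-to-last term with the last: ~~·# = ~~#, #·~~# = #~~#, …
Continuing: ~~##~~# · #~~#~~##~~# gives term 7.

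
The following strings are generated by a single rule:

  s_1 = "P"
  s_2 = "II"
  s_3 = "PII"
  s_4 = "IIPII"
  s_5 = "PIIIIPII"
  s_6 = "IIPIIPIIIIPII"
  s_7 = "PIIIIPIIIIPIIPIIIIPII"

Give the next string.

This is a Fibonacci-style word recurrence s(k) = s(k−2)·s(k−1): e.g. P·II = PII.
Continuing: IIPIIPIIIIPII · PIIIIPIIIIPIIPIIIIPII gives term 8.

IIPIIPIIIIPIIPIIIIPIIIIPIIPIIIIPII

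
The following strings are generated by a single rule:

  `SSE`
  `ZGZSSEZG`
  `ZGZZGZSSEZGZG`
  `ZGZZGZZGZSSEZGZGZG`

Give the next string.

Every step adds ZGZ to the front and ZG to the end of the previous string.
One more step from ZGZZGZZGZSSEZGZGZG gives the answer.

ZGZZGZZGZZGZSSEZGZGZGZG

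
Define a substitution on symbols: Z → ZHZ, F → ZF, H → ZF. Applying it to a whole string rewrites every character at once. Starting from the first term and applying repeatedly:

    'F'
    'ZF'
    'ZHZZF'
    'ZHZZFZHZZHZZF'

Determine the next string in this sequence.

Rewriting the 13 symbols of ZHZZFZHZZHZZF one by one yields ZHZ ZF ZHZ ZHZ ZF ZHZ ZF ZHZ ZHZ ZF ZHZ ZHZ ZF; concatenated:

ZHZZFZHZZHZZFZHZZFZHZZHZZFZHZZHZZF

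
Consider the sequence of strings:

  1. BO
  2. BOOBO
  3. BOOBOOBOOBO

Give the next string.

BOOBOOBOOBOOBOOBOOBOOBO

Each string is two copies of the previous one joined by 'O'.
One more doubling of BOOBOOBOOBO gives the answer.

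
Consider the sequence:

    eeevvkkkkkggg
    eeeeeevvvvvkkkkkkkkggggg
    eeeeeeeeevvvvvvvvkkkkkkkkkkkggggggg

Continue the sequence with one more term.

eeeeeeeeeeeevvvvvvvvvvvkkkkkkkkkkkkkkggggggggg

Each string has the form e^{3n} v^{3n-1} k^{3n+2} g^{2n+1} (n = 1, 2, …).
At n = 4 the blocks have lengths 12, 11, 14, 9.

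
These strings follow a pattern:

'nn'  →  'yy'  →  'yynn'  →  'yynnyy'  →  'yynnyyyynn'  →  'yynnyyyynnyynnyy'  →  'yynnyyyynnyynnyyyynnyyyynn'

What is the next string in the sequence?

yynnyyyynnyynnyyyynnyyyynnyynnyyyynnyynnyy

Each term (from the third on) is the previous term followed by the one before it: term 3 = yy·nn = yynn.
Continuing: yynnyyyynnyynnyyyynnyyyynn · yynnyyyynnyynnyy gives term 8.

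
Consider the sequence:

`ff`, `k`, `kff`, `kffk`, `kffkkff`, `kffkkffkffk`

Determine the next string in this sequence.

Each term (from the third on) is the previous term followed by the one before it: term 3 = k·ff = kff.
The next term joins kffkkffkffk and kffkkff.

kffkkffkffkkffkkff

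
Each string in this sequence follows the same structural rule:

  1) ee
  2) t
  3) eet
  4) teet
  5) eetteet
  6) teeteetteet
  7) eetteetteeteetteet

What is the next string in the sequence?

teeteetteeteetteetteeteetteet

Each term (from the third on) is the two preceding terms concatenated in order: term 3 = ee·t = eet.
So term 8 is teeteetteet·eetteetteeteetteet.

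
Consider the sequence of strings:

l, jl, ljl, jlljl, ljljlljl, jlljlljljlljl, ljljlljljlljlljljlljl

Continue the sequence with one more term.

jlljlljljlljlljljlljljlljlljljlljl

From term 3 onward, concatenate the second-to-last term with the last: l·jl = ljl, jl·ljl = jlljl, …
Continuing: jlljlljljlljl · ljljlljljlljlljljlljl gives term 8.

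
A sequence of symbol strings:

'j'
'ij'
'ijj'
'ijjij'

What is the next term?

From term 3 onward, concatenate the last term with the second-to-last: ij·j = ijj, ijj·ij = ijjij, …
Continuing: ijjij · ijj gives term 5.

ijjijijj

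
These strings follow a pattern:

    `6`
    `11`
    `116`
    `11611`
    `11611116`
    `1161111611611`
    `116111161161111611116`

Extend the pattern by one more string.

1161111611611116111161161111611611

This is a Fibonacci-style word recurrence s(k) = s(k−1)·s(k−2): e.g. 11·6 = 116.
Continuing: 116111161161111611116 · 1161111611611 gives term 8.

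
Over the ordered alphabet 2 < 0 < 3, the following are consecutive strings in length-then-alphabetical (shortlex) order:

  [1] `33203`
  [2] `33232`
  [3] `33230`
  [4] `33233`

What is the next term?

Treat 33233 as a base-3 numeral over the given alphabet and add one, carrying through any trailing 3's.

33022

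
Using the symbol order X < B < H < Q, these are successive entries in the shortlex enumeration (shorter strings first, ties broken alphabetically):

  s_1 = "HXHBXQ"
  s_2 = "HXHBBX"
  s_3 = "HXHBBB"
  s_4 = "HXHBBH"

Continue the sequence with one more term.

Find the rightmost character of HXHBBH below Q, bump it to the next letter, and reset everything to its right to X.

HXHBBQ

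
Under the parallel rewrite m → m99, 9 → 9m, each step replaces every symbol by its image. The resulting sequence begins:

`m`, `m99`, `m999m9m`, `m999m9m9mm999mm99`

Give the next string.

Applying the rule to each of the 17 symbols of m999m9m9mm999mm99 gives the pieces m99 9m 9m 9m m99 9m m99 9m m99 m99 9m 9m 9m m99 m99 9m 9m, which concatenate to the answer.

m999m9m9mm999mm999mm99m999m9m9mm99m999m9m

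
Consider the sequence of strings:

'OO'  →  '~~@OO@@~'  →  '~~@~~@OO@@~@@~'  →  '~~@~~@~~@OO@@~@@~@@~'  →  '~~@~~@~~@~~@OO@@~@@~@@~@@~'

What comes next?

Each term wraps the previous one in ~~@ on the left and @@~ on the right.
Applying this once more to ~~@~~@~~@~~@OO@@~@@~@@~@@~:

~~@~~@~~@~~@~~@OO@@~@@~@@~@@~@@~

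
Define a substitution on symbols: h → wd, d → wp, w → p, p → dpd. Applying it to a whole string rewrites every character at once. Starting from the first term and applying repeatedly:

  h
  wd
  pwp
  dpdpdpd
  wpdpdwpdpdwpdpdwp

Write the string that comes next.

Applying the rule to each of the 17 symbols of wpdpdwpdpdwpdpdwp gives the pieces p dpd wp dpd wp p dpd wp dpd wp p dpd wp dpd wp p dpd, which concatenate to the answer.

pdpdwpdpdwppdpdwpdpdwppdpdwpdpdwppdpd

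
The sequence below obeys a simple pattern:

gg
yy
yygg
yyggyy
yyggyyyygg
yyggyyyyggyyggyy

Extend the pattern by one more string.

This is a Fibonacci-style word recurrence s(k) = s(k−1)·s(k−2): e.g. yy·gg = yygg.
The next term joins yyggyyyyggyyggyy and yyggyyyygg.

yyggyyyyggyyggyyyyggyyyygg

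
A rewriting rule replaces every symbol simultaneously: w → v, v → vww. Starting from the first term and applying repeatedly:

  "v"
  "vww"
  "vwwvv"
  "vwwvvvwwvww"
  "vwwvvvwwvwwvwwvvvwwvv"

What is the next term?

Rewriting the 21 symbols of vwwvvvwwvwwvwwvvvwwvv one by one yields vww v v vww vww vww v v vww v v vww v v vww vww vww v v vww vww; concatenated:

vwwvvvwwvwwvwwvvvwwvvvwwvvvwwvwwvwwvvvwwvww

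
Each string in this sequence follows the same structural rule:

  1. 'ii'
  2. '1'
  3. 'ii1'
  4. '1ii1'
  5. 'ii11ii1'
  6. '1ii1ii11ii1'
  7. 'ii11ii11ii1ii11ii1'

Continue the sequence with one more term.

From term 3 onward, concatenate the second-to-last term with the last: ii·1 = ii1, 1·ii1 = 1ii1, …
The next term joins 1ii1ii11ii1 and ii11ii11ii1ii11ii1.

1ii1ii11ii1ii11ii11ii1ii11ii1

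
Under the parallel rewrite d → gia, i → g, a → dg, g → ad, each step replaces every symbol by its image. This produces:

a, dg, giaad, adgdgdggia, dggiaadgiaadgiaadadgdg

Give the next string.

giaadadgdgdggiaadgdgdggiaadgdgdggiadggiaadgiaad

φ(dggiaadgiaadgiaadadgdg) expands symbol-by-symbol to gia ad ad g dg dg gia ad g dg dg gia ad g dg dg gia dg gia ad gia ad; joining the 22 pieces gives the next term.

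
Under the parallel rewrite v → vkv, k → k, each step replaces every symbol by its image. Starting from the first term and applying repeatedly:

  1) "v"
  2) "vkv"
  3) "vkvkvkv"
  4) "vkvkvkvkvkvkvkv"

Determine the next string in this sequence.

Rewriting the 15 symbols of vkvkvkvkvkvkvkv one by one yields vkv k vkv k vkv k vkv k vkv k vkv k vkv k vkv; concatenated:

vkvkvkvkvkvkvkvkvkvkvkvkvkvkvkv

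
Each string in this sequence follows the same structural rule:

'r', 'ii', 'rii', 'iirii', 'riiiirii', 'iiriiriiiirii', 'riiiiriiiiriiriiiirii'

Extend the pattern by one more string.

From term 3 onward, concatenate the second-to-last term with the last: r·ii = rii, ii·rii = iirii, …
The next term joins iiriiriiiirii and riiiiriiiiriiriiiirii.

iiriiriiiiriiriiiiriiiiriiriiiirii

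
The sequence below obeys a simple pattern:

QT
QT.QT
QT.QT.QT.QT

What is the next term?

s(k+1) = s(k)·.·s(k) — each term doubles the last with '.' between the halves.
Doubling QT.QT.QT.QT with '.' between the halves:

QT.QT.QT.QT.QT.QT.QT.QT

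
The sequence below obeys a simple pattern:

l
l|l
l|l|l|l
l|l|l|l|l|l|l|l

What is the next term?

l|l|l|l|l|l|l|l|l|l|l|l|l|l|l|l

s(k+1) = s(k)·|·s(k) — each term doubles the last with '|' between the halves.
So the next term is two copies of l|l|l|l|l|l|l|l with '|' between the halves.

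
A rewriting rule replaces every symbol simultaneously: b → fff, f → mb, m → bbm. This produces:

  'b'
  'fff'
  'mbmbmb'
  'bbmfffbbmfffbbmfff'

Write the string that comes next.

Replace each of the 18 characters of bbmfffbbmfffbbmfff in place — fff fff bbm mb mb mb fff fff bbm mb mb mb fff fff bbm mb mb mb — and concatenate.

ffffffbbmmbmbmbffffffbbmmbmbmbffffffbbmmbmbmb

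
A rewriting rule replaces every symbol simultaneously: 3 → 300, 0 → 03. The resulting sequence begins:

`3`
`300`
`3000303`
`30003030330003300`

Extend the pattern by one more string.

30003030330003300033003000303033003000303

Replace each of the 17 characters of 30003030330003300 in place — 300 03 03 03 300 03 300 03 300 300 03 03 03 300 300 03 03 — and concatenate.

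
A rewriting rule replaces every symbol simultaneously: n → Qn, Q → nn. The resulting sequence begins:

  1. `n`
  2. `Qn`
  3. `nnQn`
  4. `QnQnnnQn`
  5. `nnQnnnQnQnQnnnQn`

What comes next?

QnQnnnQnQnQnnnQnnnQnnnQnQnQnnnQn

Applying the rule to each of the 16 symbols of nnQnnnQnQnQnnnQn gives the pieces Qn Qn nn Qn Qn Qn nn Qn nn Qn nn Qn Qn Qn nn Qn, which concatenate to the answer.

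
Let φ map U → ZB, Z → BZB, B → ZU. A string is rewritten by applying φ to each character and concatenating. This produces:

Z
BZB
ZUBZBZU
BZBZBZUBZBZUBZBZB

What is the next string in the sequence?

Replace each of the 17 characters of BZBZBZUBZBZUBZBZB in place — ZU BZB ZU BZB ZU BZB ZB ZU BZB ZU BZB ZB ZU BZB ZU BZB ZU — and concatenate.

ZUBZBZUBZBZUBZBZBZUBZBZUBZBZBZUBZBZUBZBZU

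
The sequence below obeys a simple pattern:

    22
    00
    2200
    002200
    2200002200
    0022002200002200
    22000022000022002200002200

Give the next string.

002200220000220022000022000022002200002200

From term 3 onward, concatenate the second-to-last term with the last: 22·00 = 2200, 00·2200 = 002200, …
The next term joins 0022002200002200 and 22000022000022002200002200.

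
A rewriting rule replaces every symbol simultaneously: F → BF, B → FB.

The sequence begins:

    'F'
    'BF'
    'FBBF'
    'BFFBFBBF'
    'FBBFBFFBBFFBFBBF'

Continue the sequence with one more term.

Replace each of the 16 characters of FBBFBFFBBFFBFBBF in place — BF FB FB BF FB BF BF FB FB BF BF FB BF FB FB BF — and concatenate.

BFFBFBBFFBBFBFFBFBBFBFFBBFFBFBBF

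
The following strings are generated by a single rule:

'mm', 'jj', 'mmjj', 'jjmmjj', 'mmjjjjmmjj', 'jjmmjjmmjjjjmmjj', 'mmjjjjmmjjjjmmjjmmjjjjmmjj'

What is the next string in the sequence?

From term 3 onward, concatenate the second-to-last term with the last: mm·jj = mmjj, jj·mmjj = jjmmjj, …
So term 8 is jjmmjjmmjjjjmmjj·mmjjjjmmjjjjmmjjmmjjjjmmjj.

jjmmjjmmjjjjmmjjmmjjjjmmjjjjmmjjmmjjjjmmjj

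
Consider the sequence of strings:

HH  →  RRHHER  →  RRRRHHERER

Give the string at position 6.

s(k+1) = RR·s(k)·ER, so each term gains RR as a prefix and ER as a suffix.
From RRRRHHERER, 3 further steps: RRRRHHERER → RRRRRRHHERERER → RRRRRRRRHHERERERER → (answer).

RRRRRRRRRRHHERERERERER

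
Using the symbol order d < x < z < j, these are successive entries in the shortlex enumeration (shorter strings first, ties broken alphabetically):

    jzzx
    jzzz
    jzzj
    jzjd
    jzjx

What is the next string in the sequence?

jzjz

The successor of jzjx increments the rightmost position that isn't already j and resets every position after it to d.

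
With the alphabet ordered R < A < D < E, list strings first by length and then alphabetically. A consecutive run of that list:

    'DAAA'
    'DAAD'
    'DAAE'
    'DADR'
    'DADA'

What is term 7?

DADE

Continuing the enumeration 2 steps past DADA: DADA → DADD → (answer).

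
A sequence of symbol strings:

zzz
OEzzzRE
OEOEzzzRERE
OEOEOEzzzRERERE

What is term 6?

s(k+1) = OE·s(k)·RE, so each term gains OE as a prefix and RE as a suffix.
From OEOEOEzzzRERERE, 2 further steps: OEOEOEzzzRERERE → OEOEOEOEzzzRERERERE → (answer).

OEOEOEOEOEzzzRERERERERE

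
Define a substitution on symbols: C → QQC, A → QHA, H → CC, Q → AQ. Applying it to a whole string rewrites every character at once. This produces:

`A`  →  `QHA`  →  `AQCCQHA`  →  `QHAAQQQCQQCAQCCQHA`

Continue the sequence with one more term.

Rewriting the 18 symbols of QHAAQQQCQQCAQCCQHA one by one yields AQ CC QHA QHA AQ AQ AQ QQC AQ AQ QQC QHA AQ QQC QQC AQ CC QHA; concatenated:

AQCCQHAQHAAQAQAQQQCAQAQQQCQHAAQQQCQQCAQCCQHA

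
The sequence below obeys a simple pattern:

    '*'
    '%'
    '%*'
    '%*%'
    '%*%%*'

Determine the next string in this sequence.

From term 3 onward, concatenate the last term with the second-to-last: %·* = %*, %*·% = %*%, …
The next term joins %*%%* and %*%.

%*%%*%*%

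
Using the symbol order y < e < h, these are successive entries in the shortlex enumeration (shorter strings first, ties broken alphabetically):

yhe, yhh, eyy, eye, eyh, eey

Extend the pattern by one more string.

eee

Treat eey as a base-3 numeral over the given alphabet and add one, carrying through any trailing h's.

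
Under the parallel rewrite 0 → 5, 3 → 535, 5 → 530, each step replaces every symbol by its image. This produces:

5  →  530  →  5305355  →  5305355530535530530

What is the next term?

5305355530535530530530535553053553053053555305355

φ(5305355530535530530) expands symbol-by-symbol to 530 535 5 530 535 530 530 530 535 5 530 535 530 530 535 5 530 535 5; joining the 19 pieces gives the next term.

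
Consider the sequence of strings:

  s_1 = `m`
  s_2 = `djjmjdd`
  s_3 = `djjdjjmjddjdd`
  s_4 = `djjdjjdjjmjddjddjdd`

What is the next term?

Every step adds djj to the front and jdd to the end of the previous string.
One more step from djjdjjdjjmjddjddjdd gives the answer.

djjdjjdjjdjjmjddjddjddjdd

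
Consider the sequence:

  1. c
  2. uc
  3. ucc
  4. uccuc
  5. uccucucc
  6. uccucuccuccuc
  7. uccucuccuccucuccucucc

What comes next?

This is a Fibonacci-style word recurrence s(k) = s(k−1)·s(k−2): e.g. uc·c = ucc.
So term 8 is uccucuccuccucuccucucc·uccucuccuccuc.

uccucuccuccucuccucuccuccucuccuccuc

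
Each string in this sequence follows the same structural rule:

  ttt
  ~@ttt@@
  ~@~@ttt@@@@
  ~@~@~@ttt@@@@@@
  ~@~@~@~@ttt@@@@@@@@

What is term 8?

s(k+1) = ~@·s(k)·@@, so each term gains ~@ as a prefix and @@ as a suffix.
From ~@~@~@~@ttt@@@@@@@@, 3 further steps: ~@~@~@~@ttt@@@@@@@@ → ~@~@~@~@~@ttt@@@@@@@@@@ → ~@~@~@~@~@~@ttt@@@@@@@@@@@@ → (answer).

~@~@~@~@~@~@~@ttt@@@@@@@@@@@@@@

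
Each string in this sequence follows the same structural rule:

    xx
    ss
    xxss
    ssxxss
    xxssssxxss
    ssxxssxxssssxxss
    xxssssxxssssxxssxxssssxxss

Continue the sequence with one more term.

This is a Fibonacci-style word recurrence s(k) = s(k−2)·s(k−1): e.g. xx·ss = xxss.
The next term joins ssxxssxxssssxxss and xxssssxxssssxxssxxssssxxss.

ssxxssxxssssxxssxxssssxxssssxxssxxssssxxss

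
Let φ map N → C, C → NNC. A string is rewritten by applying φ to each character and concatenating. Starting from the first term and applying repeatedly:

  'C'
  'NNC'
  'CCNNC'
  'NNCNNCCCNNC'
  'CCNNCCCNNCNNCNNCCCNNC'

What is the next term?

Applying the rule to each of the 21 symbols of CCNNCCCNNCNNCNNCCCNNC gives the pieces NNC NNC C C NNC NNC NNC C C NNC C C NNC C C NNC NNC NNC C C NNC, which concatenate to the answer.

NNCNNCCCNNCNNCNNCCCNNCCCNNCCCNNCNNCNNCCCNNC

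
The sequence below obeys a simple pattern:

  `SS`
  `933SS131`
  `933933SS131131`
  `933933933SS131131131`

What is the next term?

Every step adds 933 to the front and 131 to the end of the previous string.
So the next term is 933·933933933SS131131131·131.

933933933933SS131131131131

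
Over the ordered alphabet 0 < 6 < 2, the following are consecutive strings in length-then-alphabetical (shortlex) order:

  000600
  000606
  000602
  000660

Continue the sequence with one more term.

000666

Find the rightmost character of 000660 below 2, bump it to the next letter, and reset everything to its right to 0.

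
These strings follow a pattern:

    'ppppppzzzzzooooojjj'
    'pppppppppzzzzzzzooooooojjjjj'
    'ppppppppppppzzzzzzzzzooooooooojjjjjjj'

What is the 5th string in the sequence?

Reading off run lengths: p runs 6, 9, 12; z runs 5, 7, 9; o runs 5, 7, 9; j runs 3, 5, 7 — each is linear in n (n = 1, 2, …).
For term 5, n = 5, so the run lengths are 18, 13, 13, 11.

ppppppppppppppppppzzzzzzzzzzzzzooooooooooooojjjjjjjjjjj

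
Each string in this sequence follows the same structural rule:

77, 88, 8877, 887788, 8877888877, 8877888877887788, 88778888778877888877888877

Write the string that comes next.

This is a Fibonacci-style word recurrence s(k) = s(k−1)·s(k−2): e.g. 88·77 = 8877.
The next term joins 88778888778877888877888877 and 8877888877887788.

887788887788778888778888778877888877887788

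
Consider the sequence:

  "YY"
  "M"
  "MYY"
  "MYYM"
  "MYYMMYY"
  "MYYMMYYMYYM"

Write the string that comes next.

Each term (from the third on) is the previous term followed by the one before it: term 3 = M·YY = MYY.
Continuing: MYYMMYYMYYM · MYYMMYY gives term 7.

MYYMMYYMYYMMYYMMYY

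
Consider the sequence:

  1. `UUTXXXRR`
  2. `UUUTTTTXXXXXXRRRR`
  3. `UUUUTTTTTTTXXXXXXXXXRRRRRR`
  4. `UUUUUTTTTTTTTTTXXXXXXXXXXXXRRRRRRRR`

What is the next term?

UUUUUUTTTTTTTTTTTTTXXXXXXXXXXXXXXXRRRRRRRRRR

Term n consists of n+1 U's, followed by 3n-2 T's, followed by 3n X's, followed by 2n R's (n = 1, 2, …).
At n = 5 the blocks have lengths 6, 13, 15, 10.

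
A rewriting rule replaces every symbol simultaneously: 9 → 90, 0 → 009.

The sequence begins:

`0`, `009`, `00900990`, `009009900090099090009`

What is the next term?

Replace each of the 21 characters of 009009900090099090009 in place — 009 009 90 009 009 90 90 009 009 009 90 009 009 90 90 009 90 009 009 009 90 — and concatenate.

0090099000900990900090090099000900990900099000900900990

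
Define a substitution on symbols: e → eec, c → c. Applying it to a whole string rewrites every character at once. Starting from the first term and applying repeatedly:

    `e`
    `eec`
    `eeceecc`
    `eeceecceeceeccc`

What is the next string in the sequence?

eeceecceeceeccceeceecceeceecccc

Replace each of the 15 characters of eeceecceeceeccc in place — eec eec c eec eec c c eec eec c eec eec c c c — and concatenate.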